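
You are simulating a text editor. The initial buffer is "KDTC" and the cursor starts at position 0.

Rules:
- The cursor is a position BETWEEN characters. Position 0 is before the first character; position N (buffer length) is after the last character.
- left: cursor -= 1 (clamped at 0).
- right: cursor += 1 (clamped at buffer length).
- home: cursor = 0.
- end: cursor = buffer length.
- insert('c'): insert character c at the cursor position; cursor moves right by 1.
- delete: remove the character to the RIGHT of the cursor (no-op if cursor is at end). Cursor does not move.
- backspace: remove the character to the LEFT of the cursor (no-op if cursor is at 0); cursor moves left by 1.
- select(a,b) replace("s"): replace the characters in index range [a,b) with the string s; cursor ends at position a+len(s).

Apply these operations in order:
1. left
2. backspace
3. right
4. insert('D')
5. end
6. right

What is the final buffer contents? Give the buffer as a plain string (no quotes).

After op 1 (left): buf='KDTC' cursor=0
After op 2 (backspace): buf='KDTC' cursor=0
After op 3 (right): buf='KDTC' cursor=1
After op 4 (insert('D')): buf='KDDTC' cursor=2
After op 5 (end): buf='KDDTC' cursor=5
After op 6 (right): buf='KDDTC' cursor=5

Answer: KDDTC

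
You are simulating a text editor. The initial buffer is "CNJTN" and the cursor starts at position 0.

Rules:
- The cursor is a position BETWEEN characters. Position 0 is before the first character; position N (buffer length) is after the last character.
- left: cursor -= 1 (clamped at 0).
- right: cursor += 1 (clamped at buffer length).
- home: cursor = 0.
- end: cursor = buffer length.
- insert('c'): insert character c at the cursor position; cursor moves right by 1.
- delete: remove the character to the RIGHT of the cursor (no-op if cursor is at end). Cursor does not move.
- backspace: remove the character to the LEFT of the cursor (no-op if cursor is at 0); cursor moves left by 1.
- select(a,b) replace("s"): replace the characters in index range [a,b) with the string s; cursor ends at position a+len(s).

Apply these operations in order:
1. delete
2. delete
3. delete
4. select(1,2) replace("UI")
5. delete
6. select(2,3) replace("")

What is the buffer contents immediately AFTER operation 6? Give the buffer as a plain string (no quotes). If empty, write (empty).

Answer: TU

Derivation:
After op 1 (delete): buf='NJTN' cursor=0
After op 2 (delete): buf='JTN' cursor=0
After op 3 (delete): buf='TN' cursor=0
After op 4 (select(1,2) replace("UI")): buf='TUI' cursor=3
After op 5 (delete): buf='TUI' cursor=3
After op 6 (select(2,3) replace("")): buf='TU' cursor=2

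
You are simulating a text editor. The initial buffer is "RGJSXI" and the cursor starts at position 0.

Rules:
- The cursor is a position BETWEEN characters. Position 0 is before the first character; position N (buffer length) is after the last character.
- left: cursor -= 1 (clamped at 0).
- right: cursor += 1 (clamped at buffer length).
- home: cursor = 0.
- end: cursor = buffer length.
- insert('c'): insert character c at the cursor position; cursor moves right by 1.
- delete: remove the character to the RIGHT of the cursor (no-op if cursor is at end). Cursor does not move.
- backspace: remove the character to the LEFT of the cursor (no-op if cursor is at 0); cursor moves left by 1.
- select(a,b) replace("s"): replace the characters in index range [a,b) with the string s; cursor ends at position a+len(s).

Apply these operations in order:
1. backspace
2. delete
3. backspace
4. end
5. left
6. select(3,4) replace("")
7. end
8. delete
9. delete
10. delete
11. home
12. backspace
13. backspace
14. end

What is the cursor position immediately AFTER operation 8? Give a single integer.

After op 1 (backspace): buf='RGJSXI' cursor=0
After op 2 (delete): buf='GJSXI' cursor=0
After op 3 (backspace): buf='GJSXI' cursor=0
After op 4 (end): buf='GJSXI' cursor=5
After op 5 (left): buf='GJSXI' cursor=4
After op 6 (select(3,4) replace("")): buf='GJSI' cursor=3
After op 7 (end): buf='GJSI' cursor=4
After op 8 (delete): buf='GJSI' cursor=4

Answer: 4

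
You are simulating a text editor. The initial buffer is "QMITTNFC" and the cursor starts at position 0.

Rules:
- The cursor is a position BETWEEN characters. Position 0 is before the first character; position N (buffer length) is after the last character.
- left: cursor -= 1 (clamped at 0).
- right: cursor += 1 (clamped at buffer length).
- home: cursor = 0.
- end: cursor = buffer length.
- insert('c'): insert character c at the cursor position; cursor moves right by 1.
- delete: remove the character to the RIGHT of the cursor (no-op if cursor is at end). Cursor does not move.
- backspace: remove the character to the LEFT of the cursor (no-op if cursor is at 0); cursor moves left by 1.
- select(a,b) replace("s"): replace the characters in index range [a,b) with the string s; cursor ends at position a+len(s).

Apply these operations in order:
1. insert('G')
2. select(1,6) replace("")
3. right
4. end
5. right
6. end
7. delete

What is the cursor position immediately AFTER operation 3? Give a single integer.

Answer: 2

Derivation:
After op 1 (insert('G')): buf='GQMITTNFC' cursor=1
After op 2 (select(1,6) replace("")): buf='GNFC' cursor=1
After op 3 (right): buf='GNFC' cursor=2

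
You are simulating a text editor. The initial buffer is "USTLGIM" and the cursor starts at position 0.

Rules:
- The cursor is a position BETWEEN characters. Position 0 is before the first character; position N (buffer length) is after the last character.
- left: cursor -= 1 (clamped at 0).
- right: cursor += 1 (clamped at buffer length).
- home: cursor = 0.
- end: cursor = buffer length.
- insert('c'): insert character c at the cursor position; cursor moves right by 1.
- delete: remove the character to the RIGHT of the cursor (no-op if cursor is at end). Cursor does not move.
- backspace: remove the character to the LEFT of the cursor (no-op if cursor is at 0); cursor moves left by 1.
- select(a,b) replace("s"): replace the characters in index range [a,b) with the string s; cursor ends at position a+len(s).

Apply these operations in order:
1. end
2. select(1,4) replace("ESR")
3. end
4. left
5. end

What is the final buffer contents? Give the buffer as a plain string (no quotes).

Answer: UESRGIM

Derivation:
After op 1 (end): buf='USTLGIM' cursor=7
After op 2 (select(1,4) replace("ESR")): buf='UESRGIM' cursor=4
After op 3 (end): buf='UESRGIM' cursor=7
After op 4 (left): buf='UESRGIM' cursor=6
After op 5 (end): buf='UESRGIM' cursor=7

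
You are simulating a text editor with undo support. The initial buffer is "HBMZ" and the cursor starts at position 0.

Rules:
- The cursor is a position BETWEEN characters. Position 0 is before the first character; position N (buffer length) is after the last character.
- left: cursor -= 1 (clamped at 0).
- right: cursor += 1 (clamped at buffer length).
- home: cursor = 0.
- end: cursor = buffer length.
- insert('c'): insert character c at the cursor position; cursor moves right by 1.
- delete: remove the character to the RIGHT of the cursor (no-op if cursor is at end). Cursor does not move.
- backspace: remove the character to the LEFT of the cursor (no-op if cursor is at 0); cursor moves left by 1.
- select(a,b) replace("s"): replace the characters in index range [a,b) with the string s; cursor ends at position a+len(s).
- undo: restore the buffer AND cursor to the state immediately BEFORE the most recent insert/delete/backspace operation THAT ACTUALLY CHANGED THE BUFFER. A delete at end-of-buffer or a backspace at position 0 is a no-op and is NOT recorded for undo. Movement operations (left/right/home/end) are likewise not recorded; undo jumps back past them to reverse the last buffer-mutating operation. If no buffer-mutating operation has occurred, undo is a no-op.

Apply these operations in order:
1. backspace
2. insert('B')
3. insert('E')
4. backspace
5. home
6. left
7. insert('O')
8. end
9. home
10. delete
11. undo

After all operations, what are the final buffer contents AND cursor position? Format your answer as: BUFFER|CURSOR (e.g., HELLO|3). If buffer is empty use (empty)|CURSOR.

After op 1 (backspace): buf='HBMZ' cursor=0
After op 2 (insert('B')): buf='BHBMZ' cursor=1
After op 3 (insert('E')): buf='BEHBMZ' cursor=2
After op 4 (backspace): buf='BHBMZ' cursor=1
After op 5 (home): buf='BHBMZ' cursor=0
After op 6 (left): buf='BHBMZ' cursor=0
After op 7 (insert('O')): buf='OBHBMZ' cursor=1
After op 8 (end): buf='OBHBMZ' cursor=6
After op 9 (home): buf='OBHBMZ' cursor=0
After op 10 (delete): buf='BHBMZ' cursor=0
After op 11 (undo): buf='OBHBMZ' cursor=0

Answer: OBHBMZ|0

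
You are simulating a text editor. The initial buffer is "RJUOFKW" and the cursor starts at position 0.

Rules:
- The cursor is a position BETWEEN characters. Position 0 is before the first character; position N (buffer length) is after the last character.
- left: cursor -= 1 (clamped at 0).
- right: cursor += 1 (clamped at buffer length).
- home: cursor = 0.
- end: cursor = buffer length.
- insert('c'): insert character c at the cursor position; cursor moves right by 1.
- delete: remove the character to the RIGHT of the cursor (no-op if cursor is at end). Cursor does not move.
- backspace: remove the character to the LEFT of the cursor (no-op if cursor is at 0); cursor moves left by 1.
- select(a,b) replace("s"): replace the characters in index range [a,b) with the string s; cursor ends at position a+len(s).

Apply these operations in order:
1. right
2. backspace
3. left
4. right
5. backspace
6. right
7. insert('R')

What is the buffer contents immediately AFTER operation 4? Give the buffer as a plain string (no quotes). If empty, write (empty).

After op 1 (right): buf='RJUOFKW' cursor=1
After op 2 (backspace): buf='JUOFKW' cursor=0
After op 3 (left): buf='JUOFKW' cursor=0
After op 4 (right): buf='JUOFKW' cursor=1

Answer: JUOFKW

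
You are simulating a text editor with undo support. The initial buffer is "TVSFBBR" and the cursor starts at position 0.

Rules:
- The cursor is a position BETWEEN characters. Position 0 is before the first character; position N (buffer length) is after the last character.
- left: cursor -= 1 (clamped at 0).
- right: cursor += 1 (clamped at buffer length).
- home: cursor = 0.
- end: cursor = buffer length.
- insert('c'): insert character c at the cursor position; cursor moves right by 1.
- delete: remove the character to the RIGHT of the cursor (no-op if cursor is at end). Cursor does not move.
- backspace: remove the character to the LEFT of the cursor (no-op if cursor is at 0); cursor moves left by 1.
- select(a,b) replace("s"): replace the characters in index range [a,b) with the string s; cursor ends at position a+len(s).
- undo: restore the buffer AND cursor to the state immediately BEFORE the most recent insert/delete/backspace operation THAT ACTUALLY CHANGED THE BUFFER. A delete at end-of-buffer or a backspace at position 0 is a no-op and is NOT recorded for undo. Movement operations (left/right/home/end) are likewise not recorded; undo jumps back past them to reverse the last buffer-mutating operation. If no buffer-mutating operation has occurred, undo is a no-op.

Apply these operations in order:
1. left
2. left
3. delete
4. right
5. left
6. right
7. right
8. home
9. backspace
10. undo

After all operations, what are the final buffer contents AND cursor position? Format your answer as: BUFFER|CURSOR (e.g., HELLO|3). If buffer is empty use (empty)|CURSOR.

Answer: TVSFBBR|0

Derivation:
After op 1 (left): buf='TVSFBBR' cursor=0
After op 2 (left): buf='TVSFBBR' cursor=0
After op 3 (delete): buf='VSFBBR' cursor=0
After op 4 (right): buf='VSFBBR' cursor=1
After op 5 (left): buf='VSFBBR' cursor=0
After op 6 (right): buf='VSFBBR' cursor=1
After op 7 (right): buf='VSFBBR' cursor=2
After op 8 (home): buf='VSFBBR' cursor=0
After op 9 (backspace): buf='VSFBBR' cursor=0
After op 10 (undo): buf='TVSFBBR' cursor=0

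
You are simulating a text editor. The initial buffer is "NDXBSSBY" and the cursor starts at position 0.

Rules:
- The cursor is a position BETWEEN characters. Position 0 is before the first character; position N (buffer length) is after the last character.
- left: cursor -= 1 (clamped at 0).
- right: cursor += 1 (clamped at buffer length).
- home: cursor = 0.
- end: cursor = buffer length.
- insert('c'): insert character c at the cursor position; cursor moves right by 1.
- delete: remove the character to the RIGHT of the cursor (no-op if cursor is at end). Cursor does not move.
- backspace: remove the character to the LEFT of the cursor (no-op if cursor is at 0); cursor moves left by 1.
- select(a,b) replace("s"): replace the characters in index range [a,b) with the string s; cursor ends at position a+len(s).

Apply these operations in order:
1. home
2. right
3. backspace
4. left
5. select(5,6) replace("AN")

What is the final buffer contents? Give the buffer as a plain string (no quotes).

Answer: DXBSSANY

Derivation:
After op 1 (home): buf='NDXBSSBY' cursor=0
After op 2 (right): buf='NDXBSSBY' cursor=1
After op 3 (backspace): buf='DXBSSBY' cursor=0
After op 4 (left): buf='DXBSSBY' cursor=0
After op 5 (select(5,6) replace("AN")): buf='DXBSSANY' cursor=7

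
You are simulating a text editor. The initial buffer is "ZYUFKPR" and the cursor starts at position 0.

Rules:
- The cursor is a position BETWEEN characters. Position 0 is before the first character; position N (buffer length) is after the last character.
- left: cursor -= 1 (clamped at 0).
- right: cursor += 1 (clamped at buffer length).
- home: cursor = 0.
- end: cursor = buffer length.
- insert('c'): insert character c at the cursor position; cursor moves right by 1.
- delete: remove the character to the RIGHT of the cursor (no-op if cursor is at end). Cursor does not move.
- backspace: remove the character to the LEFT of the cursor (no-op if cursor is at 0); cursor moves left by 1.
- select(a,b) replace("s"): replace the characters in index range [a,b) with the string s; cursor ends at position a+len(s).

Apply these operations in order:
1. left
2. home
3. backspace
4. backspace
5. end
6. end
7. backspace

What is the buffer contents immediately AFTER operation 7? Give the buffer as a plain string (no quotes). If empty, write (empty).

After op 1 (left): buf='ZYUFKPR' cursor=0
After op 2 (home): buf='ZYUFKPR' cursor=0
After op 3 (backspace): buf='ZYUFKPR' cursor=0
After op 4 (backspace): buf='ZYUFKPR' cursor=0
After op 5 (end): buf='ZYUFKPR' cursor=7
After op 6 (end): buf='ZYUFKPR' cursor=7
After op 7 (backspace): buf='ZYUFKP' cursor=6

Answer: ZYUFKP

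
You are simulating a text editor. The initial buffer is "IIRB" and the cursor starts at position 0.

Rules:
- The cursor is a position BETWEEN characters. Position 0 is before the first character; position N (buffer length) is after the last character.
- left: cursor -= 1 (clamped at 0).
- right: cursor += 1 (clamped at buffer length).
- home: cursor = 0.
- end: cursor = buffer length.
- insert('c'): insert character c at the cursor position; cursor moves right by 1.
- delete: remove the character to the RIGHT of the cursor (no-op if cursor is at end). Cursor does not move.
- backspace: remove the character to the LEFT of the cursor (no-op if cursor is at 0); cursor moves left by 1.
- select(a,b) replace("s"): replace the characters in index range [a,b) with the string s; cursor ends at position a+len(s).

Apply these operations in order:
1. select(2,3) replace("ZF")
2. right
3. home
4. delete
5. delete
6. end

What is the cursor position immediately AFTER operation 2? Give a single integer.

Answer: 5

Derivation:
After op 1 (select(2,3) replace("ZF")): buf='IIZFB' cursor=4
After op 2 (right): buf='IIZFB' cursor=5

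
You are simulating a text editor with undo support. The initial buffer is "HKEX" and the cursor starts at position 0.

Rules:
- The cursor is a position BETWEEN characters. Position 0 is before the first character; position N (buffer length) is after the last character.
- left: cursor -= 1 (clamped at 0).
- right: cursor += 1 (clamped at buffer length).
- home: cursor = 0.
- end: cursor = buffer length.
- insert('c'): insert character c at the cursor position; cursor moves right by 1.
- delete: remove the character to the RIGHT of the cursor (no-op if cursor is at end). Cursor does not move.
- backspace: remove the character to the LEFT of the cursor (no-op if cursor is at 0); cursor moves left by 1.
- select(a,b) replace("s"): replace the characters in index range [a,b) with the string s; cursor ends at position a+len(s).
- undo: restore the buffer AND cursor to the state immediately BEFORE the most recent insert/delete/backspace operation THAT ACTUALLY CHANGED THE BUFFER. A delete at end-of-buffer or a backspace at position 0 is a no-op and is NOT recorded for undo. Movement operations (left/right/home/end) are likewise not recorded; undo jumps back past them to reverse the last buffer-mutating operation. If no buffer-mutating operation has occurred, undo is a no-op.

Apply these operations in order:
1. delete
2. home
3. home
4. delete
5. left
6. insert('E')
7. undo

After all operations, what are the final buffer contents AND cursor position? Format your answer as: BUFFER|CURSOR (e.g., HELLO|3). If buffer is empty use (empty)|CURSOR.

Answer: EX|0

Derivation:
After op 1 (delete): buf='KEX' cursor=0
After op 2 (home): buf='KEX' cursor=0
After op 3 (home): buf='KEX' cursor=0
After op 4 (delete): buf='EX' cursor=0
After op 5 (left): buf='EX' cursor=0
After op 6 (insert('E')): buf='EEX' cursor=1
After op 7 (undo): buf='EX' cursor=0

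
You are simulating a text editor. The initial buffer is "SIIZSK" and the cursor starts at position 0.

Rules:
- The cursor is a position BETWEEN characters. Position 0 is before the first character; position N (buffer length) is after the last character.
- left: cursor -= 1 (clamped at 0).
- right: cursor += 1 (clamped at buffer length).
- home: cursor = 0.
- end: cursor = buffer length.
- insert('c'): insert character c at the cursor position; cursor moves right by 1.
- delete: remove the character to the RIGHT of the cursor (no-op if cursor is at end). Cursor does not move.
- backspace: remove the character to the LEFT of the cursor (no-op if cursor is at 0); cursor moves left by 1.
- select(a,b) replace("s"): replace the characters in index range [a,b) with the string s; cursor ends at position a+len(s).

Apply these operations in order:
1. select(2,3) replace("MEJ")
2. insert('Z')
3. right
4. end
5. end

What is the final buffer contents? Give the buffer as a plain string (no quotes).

After op 1 (select(2,3) replace("MEJ")): buf='SIMEJZSK' cursor=5
After op 2 (insert('Z')): buf='SIMEJZZSK' cursor=6
After op 3 (right): buf='SIMEJZZSK' cursor=7
After op 4 (end): buf='SIMEJZZSK' cursor=9
After op 5 (end): buf='SIMEJZZSK' cursor=9

Answer: SIMEJZZSK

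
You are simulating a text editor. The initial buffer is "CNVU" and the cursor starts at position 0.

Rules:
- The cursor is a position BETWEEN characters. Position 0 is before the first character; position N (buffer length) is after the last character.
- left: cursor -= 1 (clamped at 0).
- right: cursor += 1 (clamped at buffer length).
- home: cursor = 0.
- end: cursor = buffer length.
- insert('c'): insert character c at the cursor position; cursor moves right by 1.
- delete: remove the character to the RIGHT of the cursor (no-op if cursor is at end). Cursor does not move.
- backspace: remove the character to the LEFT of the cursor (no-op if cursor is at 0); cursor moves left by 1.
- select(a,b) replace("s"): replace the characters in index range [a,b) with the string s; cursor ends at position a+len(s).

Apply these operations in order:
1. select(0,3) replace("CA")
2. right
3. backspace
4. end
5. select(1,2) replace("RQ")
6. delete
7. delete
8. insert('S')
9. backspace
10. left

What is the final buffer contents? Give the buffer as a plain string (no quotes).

Answer: CRQ

Derivation:
After op 1 (select(0,3) replace("CA")): buf='CAU' cursor=2
After op 2 (right): buf='CAU' cursor=3
After op 3 (backspace): buf='CA' cursor=2
After op 4 (end): buf='CA' cursor=2
After op 5 (select(1,2) replace("RQ")): buf='CRQ' cursor=3
After op 6 (delete): buf='CRQ' cursor=3
After op 7 (delete): buf='CRQ' cursor=3
After op 8 (insert('S')): buf='CRQS' cursor=4
After op 9 (backspace): buf='CRQ' cursor=3
After op 10 (left): buf='CRQ' cursor=2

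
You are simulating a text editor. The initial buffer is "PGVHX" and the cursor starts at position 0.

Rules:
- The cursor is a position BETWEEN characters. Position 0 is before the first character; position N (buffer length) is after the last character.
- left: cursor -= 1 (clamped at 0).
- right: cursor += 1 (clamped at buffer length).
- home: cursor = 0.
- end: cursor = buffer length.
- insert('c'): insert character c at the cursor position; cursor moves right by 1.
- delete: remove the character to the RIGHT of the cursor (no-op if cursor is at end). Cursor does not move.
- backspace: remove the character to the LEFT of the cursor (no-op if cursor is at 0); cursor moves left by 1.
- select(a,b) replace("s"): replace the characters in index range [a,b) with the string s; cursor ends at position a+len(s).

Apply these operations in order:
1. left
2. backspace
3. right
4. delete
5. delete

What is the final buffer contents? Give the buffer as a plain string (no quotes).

After op 1 (left): buf='PGVHX' cursor=0
After op 2 (backspace): buf='PGVHX' cursor=0
After op 3 (right): buf='PGVHX' cursor=1
After op 4 (delete): buf='PVHX' cursor=1
After op 5 (delete): buf='PHX' cursor=1

Answer: PHX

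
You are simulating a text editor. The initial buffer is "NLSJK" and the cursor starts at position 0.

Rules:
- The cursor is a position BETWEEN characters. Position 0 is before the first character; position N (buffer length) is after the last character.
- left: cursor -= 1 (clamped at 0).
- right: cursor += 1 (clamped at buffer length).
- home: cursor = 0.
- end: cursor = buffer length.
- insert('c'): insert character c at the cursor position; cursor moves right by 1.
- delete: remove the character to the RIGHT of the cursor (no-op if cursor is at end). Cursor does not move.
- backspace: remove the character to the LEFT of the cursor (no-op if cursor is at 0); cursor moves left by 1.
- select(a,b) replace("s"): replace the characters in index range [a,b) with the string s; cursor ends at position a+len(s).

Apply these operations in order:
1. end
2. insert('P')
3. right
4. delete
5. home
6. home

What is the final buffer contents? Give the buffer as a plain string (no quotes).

After op 1 (end): buf='NLSJK' cursor=5
After op 2 (insert('P')): buf='NLSJKP' cursor=6
After op 3 (right): buf='NLSJKP' cursor=6
After op 4 (delete): buf='NLSJKP' cursor=6
After op 5 (home): buf='NLSJKP' cursor=0
After op 6 (home): buf='NLSJKP' cursor=0

Answer: NLSJKP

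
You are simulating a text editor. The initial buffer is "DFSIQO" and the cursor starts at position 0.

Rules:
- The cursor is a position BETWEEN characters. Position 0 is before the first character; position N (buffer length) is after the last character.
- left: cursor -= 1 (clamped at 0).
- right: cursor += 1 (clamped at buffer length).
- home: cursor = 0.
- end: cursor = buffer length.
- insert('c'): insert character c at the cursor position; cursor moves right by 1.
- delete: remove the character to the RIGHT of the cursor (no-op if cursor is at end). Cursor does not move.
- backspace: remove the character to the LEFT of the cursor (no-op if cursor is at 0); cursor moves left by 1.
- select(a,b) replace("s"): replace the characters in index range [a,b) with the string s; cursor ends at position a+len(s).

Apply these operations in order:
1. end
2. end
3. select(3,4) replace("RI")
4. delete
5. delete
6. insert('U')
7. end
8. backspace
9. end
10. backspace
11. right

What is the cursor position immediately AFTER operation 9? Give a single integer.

Answer: 5

Derivation:
After op 1 (end): buf='DFSIQO' cursor=6
After op 2 (end): buf='DFSIQO' cursor=6
After op 3 (select(3,4) replace("RI")): buf='DFSRIQO' cursor=5
After op 4 (delete): buf='DFSRIO' cursor=5
After op 5 (delete): buf='DFSRI' cursor=5
After op 6 (insert('U')): buf='DFSRIU' cursor=6
After op 7 (end): buf='DFSRIU' cursor=6
After op 8 (backspace): buf='DFSRI' cursor=5
After op 9 (end): buf='DFSRI' cursor=5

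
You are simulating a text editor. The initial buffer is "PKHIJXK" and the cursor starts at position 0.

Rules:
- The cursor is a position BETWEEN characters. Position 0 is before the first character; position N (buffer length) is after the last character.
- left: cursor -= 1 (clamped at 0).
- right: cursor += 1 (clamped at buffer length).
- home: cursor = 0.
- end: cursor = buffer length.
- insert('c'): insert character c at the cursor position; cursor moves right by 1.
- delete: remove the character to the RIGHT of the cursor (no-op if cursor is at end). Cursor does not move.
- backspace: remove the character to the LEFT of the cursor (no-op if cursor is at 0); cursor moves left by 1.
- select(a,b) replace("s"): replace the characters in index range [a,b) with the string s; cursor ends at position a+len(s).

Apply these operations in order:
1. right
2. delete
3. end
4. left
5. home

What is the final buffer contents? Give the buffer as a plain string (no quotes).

After op 1 (right): buf='PKHIJXK' cursor=1
After op 2 (delete): buf='PHIJXK' cursor=1
After op 3 (end): buf='PHIJXK' cursor=6
After op 4 (left): buf='PHIJXK' cursor=5
After op 5 (home): buf='PHIJXK' cursor=0

Answer: PHIJXK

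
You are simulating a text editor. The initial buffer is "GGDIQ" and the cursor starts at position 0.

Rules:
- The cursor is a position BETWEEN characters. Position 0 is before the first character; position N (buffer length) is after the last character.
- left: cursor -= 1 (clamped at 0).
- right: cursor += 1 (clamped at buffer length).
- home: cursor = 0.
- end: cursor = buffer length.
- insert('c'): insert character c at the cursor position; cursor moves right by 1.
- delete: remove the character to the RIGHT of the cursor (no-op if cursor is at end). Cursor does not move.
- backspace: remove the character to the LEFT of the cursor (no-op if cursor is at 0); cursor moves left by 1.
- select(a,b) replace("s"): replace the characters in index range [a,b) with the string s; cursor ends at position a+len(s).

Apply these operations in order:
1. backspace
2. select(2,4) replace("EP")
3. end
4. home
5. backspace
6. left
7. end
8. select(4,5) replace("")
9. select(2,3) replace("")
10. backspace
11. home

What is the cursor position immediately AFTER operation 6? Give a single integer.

Answer: 0

Derivation:
After op 1 (backspace): buf='GGDIQ' cursor=0
After op 2 (select(2,4) replace("EP")): buf='GGEPQ' cursor=4
After op 3 (end): buf='GGEPQ' cursor=5
After op 4 (home): buf='GGEPQ' cursor=0
After op 5 (backspace): buf='GGEPQ' cursor=0
After op 6 (left): buf='GGEPQ' cursor=0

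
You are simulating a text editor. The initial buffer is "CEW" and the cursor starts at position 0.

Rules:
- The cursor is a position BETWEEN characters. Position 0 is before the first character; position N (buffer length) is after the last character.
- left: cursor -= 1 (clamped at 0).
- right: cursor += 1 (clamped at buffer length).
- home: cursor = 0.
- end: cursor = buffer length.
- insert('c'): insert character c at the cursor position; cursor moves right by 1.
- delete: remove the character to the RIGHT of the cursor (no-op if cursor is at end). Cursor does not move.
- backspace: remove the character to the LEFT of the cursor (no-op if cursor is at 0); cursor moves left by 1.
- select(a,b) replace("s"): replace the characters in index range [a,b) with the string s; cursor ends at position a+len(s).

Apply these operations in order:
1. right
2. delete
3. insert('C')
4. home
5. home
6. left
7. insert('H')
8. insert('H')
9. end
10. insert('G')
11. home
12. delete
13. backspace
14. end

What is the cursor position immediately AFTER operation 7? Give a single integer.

After op 1 (right): buf='CEW' cursor=1
After op 2 (delete): buf='CW' cursor=1
After op 3 (insert('C')): buf='CCW' cursor=2
After op 4 (home): buf='CCW' cursor=0
After op 5 (home): buf='CCW' cursor=0
After op 6 (left): buf='CCW' cursor=0
After op 7 (insert('H')): buf='HCCW' cursor=1

Answer: 1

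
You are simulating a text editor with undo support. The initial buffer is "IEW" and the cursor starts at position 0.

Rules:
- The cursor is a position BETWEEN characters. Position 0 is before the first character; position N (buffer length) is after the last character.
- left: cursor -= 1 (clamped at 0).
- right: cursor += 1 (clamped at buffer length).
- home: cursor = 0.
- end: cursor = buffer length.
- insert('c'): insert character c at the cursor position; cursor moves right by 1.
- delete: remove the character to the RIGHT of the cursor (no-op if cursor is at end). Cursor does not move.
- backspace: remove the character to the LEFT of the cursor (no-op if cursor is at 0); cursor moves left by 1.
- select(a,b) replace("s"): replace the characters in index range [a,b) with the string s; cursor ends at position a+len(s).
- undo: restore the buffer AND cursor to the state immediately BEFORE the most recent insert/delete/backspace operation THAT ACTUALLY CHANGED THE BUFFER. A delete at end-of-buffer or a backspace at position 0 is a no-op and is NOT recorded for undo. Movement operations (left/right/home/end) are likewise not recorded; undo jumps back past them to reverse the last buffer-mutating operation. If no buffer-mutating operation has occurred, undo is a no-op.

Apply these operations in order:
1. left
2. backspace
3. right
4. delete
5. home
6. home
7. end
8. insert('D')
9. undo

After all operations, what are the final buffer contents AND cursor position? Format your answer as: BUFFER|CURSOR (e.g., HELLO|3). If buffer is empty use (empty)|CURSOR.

After op 1 (left): buf='IEW' cursor=0
After op 2 (backspace): buf='IEW' cursor=0
After op 3 (right): buf='IEW' cursor=1
After op 4 (delete): buf='IW' cursor=1
After op 5 (home): buf='IW' cursor=0
After op 6 (home): buf='IW' cursor=0
After op 7 (end): buf='IW' cursor=2
After op 8 (insert('D')): buf='IWD' cursor=3
After op 9 (undo): buf='IW' cursor=2

Answer: IW|2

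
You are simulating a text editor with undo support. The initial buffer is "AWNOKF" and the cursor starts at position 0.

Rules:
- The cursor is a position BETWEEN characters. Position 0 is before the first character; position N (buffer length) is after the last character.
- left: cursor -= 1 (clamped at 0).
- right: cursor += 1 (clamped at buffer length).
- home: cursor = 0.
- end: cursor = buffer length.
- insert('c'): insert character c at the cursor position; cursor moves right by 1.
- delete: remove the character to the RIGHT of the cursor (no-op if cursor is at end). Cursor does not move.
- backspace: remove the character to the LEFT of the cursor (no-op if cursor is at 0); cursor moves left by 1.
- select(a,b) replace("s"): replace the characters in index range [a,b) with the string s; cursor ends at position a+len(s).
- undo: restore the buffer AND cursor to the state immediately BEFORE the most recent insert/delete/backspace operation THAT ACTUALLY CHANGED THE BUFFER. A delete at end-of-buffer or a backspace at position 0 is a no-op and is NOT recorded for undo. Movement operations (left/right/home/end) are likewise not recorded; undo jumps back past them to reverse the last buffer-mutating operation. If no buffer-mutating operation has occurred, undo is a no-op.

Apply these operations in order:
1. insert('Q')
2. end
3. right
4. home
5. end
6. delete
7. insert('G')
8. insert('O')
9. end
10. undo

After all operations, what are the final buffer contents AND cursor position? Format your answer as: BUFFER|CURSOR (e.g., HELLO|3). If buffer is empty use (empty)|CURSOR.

Answer: QAWNOKFG|8

Derivation:
After op 1 (insert('Q')): buf='QAWNOKF' cursor=1
After op 2 (end): buf='QAWNOKF' cursor=7
After op 3 (right): buf='QAWNOKF' cursor=7
After op 4 (home): buf='QAWNOKF' cursor=0
After op 5 (end): buf='QAWNOKF' cursor=7
After op 6 (delete): buf='QAWNOKF' cursor=7
After op 7 (insert('G')): buf='QAWNOKFG' cursor=8
After op 8 (insert('O')): buf='QAWNOKFGO' cursor=9
After op 9 (end): buf='QAWNOKFGO' cursor=9
After op 10 (undo): buf='QAWNOKFG' cursor=8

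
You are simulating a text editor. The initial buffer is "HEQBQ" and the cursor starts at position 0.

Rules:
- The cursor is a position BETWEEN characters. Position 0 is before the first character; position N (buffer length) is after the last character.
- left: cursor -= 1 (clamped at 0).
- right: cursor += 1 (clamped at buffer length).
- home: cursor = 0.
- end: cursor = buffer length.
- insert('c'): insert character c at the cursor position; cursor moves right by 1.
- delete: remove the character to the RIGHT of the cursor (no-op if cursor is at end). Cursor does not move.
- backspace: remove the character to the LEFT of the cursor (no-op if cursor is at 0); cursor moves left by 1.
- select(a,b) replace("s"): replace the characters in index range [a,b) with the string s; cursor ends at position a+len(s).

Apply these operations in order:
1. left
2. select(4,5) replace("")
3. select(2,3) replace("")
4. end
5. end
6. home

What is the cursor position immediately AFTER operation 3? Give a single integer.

Answer: 2

Derivation:
After op 1 (left): buf='HEQBQ' cursor=0
After op 2 (select(4,5) replace("")): buf='HEQB' cursor=4
After op 3 (select(2,3) replace("")): buf='HEB' cursor=2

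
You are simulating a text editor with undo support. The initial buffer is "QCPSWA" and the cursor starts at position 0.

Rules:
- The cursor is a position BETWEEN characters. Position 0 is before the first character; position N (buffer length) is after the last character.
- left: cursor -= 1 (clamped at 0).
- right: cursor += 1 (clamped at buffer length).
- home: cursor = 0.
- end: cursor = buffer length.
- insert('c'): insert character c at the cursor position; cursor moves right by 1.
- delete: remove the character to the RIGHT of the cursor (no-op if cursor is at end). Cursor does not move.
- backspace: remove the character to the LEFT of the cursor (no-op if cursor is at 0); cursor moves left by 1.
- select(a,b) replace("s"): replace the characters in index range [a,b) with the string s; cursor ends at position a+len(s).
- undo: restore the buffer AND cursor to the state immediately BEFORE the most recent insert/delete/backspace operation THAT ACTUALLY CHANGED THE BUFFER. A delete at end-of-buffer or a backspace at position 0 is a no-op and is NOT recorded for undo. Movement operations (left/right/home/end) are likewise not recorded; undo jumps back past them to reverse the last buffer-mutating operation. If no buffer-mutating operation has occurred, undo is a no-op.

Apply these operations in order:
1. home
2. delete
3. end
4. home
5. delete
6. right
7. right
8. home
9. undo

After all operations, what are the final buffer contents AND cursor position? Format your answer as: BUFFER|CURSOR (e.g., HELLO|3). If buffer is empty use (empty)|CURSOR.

After op 1 (home): buf='QCPSWA' cursor=0
After op 2 (delete): buf='CPSWA' cursor=0
After op 3 (end): buf='CPSWA' cursor=5
After op 4 (home): buf='CPSWA' cursor=0
After op 5 (delete): buf='PSWA' cursor=0
After op 6 (right): buf='PSWA' cursor=1
After op 7 (right): buf='PSWA' cursor=2
After op 8 (home): buf='PSWA' cursor=0
After op 9 (undo): buf='CPSWA' cursor=0

Answer: CPSWA|0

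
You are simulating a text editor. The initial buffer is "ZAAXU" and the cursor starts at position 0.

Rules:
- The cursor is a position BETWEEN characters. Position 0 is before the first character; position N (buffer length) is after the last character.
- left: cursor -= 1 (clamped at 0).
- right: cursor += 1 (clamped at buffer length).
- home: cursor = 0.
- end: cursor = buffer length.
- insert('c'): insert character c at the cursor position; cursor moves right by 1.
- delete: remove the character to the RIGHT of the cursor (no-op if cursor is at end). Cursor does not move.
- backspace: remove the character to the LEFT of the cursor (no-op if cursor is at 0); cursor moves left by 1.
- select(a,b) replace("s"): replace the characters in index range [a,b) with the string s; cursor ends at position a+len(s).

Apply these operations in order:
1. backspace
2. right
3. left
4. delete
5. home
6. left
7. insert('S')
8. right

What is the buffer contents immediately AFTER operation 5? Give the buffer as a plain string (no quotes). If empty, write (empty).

After op 1 (backspace): buf='ZAAXU' cursor=0
After op 2 (right): buf='ZAAXU' cursor=1
After op 3 (left): buf='ZAAXU' cursor=0
After op 4 (delete): buf='AAXU' cursor=0
After op 5 (home): buf='AAXU' cursor=0

Answer: AAXU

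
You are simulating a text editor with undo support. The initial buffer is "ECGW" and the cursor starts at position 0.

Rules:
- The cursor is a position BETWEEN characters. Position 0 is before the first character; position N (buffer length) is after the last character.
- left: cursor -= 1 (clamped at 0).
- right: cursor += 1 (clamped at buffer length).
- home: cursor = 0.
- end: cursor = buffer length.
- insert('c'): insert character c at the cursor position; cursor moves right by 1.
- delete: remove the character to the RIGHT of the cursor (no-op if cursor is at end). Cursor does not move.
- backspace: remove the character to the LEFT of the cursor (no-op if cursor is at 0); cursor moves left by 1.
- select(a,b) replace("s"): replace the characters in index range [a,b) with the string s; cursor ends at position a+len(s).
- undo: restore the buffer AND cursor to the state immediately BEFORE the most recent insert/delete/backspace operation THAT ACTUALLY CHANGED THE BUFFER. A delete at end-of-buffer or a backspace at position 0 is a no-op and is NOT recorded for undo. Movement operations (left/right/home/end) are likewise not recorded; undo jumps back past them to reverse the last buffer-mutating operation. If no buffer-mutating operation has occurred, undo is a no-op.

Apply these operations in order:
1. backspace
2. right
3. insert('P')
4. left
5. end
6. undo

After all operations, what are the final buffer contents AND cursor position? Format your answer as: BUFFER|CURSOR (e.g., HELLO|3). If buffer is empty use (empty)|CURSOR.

After op 1 (backspace): buf='ECGW' cursor=0
After op 2 (right): buf='ECGW' cursor=1
After op 3 (insert('P')): buf='EPCGW' cursor=2
After op 4 (left): buf='EPCGW' cursor=1
After op 5 (end): buf='EPCGW' cursor=5
After op 6 (undo): buf='ECGW' cursor=1

Answer: ECGW|1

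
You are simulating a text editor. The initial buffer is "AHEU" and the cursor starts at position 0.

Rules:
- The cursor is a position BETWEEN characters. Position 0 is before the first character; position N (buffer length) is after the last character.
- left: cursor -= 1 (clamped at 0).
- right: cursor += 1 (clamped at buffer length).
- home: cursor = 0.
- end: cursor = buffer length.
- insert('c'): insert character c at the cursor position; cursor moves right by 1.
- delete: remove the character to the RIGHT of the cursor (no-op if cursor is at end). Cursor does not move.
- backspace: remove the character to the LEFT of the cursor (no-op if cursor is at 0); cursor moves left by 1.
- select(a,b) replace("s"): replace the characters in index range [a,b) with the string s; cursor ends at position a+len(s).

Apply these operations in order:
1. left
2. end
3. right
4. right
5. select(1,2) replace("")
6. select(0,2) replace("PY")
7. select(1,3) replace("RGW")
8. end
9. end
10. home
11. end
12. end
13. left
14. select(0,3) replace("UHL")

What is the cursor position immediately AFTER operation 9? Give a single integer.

After op 1 (left): buf='AHEU' cursor=0
After op 2 (end): buf='AHEU' cursor=4
After op 3 (right): buf='AHEU' cursor=4
After op 4 (right): buf='AHEU' cursor=4
After op 5 (select(1,2) replace("")): buf='AEU' cursor=1
After op 6 (select(0,2) replace("PY")): buf='PYU' cursor=2
After op 7 (select(1,3) replace("RGW")): buf='PRGW' cursor=4
After op 8 (end): buf='PRGW' cursor=4
After op 9 (end): buf='PRGW' cursor=4

Answer: 4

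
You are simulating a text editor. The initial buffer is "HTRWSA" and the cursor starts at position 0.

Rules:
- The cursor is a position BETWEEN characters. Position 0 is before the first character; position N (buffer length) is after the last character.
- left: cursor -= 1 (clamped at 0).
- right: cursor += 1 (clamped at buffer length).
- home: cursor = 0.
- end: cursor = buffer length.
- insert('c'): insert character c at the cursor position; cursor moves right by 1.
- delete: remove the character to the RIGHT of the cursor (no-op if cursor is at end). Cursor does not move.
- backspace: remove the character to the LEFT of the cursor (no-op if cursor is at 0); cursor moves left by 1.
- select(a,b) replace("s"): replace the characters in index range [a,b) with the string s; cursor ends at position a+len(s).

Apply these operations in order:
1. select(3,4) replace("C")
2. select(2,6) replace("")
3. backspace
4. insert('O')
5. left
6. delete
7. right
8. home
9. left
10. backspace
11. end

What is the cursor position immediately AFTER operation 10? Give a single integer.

After op 1 (select(3,4) replace("C")): buf='HTRCSA' cursor=4
After op 2 (select(2,6) replace("")): buf='HT' cursor=2
After op 3 (backspace): buf='H' cursor=1
After op 4 (insert('O')): buf='HO' cursor=2
After op 5 (left): buf='HO' cursor=1
After op 6 (delete): buf='H' cursor=1
After op 7 (right): buf='H' cursor=1
After op 8 (home): buf='H' cursor=0
After op 9 (left): buf='H' cursor=0
After op 10 (backspace): buf='H' cursor=0

Answer: 0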